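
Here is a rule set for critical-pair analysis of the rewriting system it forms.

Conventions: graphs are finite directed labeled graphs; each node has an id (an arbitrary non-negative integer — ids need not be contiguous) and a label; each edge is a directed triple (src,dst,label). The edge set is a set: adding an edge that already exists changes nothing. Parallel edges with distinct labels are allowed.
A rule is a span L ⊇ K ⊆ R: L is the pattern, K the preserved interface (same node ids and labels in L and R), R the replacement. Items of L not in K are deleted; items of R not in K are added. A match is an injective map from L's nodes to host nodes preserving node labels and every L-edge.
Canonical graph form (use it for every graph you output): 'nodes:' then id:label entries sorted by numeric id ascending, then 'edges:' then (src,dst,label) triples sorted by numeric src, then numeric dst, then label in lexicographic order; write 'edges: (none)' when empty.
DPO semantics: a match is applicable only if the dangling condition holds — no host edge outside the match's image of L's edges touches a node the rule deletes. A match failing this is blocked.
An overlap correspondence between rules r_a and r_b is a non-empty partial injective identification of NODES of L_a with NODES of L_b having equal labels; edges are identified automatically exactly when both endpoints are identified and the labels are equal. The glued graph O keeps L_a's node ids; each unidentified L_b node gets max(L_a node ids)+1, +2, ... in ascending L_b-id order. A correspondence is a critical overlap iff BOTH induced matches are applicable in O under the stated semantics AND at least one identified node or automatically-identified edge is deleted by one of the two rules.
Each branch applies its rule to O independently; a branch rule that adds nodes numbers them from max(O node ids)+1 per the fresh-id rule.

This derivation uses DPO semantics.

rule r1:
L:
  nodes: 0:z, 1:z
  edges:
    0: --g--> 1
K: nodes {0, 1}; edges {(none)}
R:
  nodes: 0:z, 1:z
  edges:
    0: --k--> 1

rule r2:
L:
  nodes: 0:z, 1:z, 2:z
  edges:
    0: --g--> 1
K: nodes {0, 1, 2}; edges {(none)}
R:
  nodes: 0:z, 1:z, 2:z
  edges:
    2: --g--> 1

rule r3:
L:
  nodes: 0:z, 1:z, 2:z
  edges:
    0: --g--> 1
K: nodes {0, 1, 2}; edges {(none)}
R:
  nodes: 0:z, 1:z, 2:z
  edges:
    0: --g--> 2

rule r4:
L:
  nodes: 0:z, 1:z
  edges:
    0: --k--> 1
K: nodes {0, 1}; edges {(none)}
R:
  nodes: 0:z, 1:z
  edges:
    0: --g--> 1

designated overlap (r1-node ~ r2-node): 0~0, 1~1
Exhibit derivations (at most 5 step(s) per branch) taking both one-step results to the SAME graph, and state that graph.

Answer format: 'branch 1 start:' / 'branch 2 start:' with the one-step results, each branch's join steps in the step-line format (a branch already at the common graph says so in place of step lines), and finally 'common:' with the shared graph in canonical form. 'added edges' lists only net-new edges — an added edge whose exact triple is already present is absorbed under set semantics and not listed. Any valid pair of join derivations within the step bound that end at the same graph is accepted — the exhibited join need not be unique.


branch 1 start:
nodes: 0:z, 1:z, 2:z
edges: (0,1,k)
branch 2 start:
nodes: 0:z, 1:z, 2:z
edges: (2,1,g)
branch 1 step 1: rule r4; match: 0->0, 1->1; deleted nodes (none); deleted edges (0,1,k); added nodes (none); added edges (0,1,g); result: nodes: 0:z, 1:z, 2:z edges: (0,1,g)
branch 2 step 1: rule r2; match: 0->2, 1->1, 2->0; deleted nodes (none); deleted edges (2,1,g); added nodes (none); added edges (0,1,g); result: nodes: 0:z, 1:z, 2:z edges: (0,1,g)
common:
nodes: 0:z, 1:z, 2:z
edges: (0,1,g)


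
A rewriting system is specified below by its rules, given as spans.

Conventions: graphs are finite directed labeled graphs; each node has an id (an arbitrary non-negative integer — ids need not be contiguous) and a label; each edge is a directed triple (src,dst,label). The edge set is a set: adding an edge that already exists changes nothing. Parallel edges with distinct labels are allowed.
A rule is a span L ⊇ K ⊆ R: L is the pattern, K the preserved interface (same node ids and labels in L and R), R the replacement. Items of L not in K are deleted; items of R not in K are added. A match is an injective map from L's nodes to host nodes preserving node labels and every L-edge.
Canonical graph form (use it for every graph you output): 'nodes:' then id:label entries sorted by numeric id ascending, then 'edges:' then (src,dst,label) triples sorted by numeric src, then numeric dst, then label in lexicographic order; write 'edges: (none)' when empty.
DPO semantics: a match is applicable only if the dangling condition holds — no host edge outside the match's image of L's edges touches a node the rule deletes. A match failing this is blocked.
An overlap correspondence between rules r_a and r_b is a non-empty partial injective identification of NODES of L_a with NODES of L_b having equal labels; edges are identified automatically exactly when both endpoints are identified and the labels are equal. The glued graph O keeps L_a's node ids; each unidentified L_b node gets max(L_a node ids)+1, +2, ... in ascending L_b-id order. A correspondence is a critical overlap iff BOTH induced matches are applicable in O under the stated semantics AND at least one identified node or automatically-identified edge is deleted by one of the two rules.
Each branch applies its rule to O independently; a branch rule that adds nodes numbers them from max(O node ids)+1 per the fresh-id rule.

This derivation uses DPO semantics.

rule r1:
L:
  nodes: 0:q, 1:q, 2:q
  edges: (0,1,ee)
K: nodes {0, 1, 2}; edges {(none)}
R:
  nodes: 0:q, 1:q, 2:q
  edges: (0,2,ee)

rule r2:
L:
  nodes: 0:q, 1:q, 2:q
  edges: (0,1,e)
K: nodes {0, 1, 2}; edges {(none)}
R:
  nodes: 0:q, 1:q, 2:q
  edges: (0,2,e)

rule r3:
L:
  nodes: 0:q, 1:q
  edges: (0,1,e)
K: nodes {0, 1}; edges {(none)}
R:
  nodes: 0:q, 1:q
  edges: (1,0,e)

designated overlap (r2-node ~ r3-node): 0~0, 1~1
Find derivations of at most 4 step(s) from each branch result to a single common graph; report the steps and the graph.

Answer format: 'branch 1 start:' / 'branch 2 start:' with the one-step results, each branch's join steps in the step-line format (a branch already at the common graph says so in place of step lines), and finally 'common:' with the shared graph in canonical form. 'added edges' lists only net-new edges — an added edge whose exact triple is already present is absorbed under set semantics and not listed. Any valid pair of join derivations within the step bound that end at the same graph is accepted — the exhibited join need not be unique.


branch 1 start:
nodes: 0:q, 1:q, 2:q
edges: (0,2,e)
branch 2 start:
nodes: 0:q, 1:q, 2:q
edges: (1,0,e)
branch 1 step 1: rule r2; match: 0->0, 1->2, 2->1; deleted nodes (none); deleted edges (0,2,e); added nodes (none); added edges (0,1,e); result: nodes: 0:q, 1:q, 2:q edges: (0,1,e)
branch 2 step 1: rule r3; match: 0->1, 1->0; deleted nodes (none); deleted edges (1,0,e); added nodes (none); added edges (0,1,e); result: nodes: 0:q, 1:q, 2:q edges: (0,1,e)
common:
nodes: 0:q, 1:q, 2:q
edges: (0,1,e)


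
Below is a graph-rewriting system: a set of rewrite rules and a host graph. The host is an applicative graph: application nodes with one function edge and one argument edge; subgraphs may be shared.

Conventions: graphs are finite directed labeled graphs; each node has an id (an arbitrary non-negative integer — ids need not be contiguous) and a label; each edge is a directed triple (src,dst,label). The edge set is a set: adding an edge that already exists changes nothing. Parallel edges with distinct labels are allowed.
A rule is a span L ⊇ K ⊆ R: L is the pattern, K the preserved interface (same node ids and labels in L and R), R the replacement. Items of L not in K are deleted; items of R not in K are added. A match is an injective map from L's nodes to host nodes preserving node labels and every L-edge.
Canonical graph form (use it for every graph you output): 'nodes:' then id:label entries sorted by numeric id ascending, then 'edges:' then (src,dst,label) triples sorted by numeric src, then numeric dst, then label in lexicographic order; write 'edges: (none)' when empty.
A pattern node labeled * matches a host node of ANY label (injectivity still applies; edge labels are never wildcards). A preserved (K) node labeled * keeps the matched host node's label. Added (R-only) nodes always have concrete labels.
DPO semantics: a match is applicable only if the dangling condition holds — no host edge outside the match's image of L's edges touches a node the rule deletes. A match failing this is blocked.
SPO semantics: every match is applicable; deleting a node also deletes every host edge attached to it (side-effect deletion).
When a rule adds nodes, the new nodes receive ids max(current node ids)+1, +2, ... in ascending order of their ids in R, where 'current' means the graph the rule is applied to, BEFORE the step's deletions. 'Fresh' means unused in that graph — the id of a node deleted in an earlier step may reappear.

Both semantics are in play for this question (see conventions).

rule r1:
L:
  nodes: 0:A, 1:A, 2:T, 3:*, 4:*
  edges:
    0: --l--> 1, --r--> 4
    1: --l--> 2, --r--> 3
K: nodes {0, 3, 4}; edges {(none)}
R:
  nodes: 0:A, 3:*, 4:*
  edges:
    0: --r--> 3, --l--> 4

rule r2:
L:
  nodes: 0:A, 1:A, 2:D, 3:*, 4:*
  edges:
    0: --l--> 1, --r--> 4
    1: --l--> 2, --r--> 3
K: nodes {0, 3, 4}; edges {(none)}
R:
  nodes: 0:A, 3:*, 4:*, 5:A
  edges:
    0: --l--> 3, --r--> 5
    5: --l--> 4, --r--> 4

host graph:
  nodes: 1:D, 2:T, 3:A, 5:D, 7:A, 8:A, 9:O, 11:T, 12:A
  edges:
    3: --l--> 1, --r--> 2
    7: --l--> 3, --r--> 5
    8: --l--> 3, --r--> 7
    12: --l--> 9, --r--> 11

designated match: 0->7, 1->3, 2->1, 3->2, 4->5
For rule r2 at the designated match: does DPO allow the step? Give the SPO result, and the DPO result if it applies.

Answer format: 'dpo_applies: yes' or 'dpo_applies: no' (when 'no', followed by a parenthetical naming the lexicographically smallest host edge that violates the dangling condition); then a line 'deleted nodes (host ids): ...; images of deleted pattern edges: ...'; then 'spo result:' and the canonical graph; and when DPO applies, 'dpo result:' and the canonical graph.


dpo_applies: no
(the rule deletes node 3, which keeps host edge (8,3,l) outside the match image — the dangling condition fails, DPO blocks; SPO proceeds and side-deletes such edges)
deleted nodes (host ids): 1, 3; images of deleted pattern edges: (3,1,l); (3,2,r); (7,3,l); (7,5,r)
spo result:
nodes: 2:T, 5:D, 7:A, 8:A, 9:O, 11:T, 12:A, 13:A
edges: (7,2,l); (7,13,r); (8,7,r); (12,9,l); (12,11,r); (13,5,l); (13,5,r)


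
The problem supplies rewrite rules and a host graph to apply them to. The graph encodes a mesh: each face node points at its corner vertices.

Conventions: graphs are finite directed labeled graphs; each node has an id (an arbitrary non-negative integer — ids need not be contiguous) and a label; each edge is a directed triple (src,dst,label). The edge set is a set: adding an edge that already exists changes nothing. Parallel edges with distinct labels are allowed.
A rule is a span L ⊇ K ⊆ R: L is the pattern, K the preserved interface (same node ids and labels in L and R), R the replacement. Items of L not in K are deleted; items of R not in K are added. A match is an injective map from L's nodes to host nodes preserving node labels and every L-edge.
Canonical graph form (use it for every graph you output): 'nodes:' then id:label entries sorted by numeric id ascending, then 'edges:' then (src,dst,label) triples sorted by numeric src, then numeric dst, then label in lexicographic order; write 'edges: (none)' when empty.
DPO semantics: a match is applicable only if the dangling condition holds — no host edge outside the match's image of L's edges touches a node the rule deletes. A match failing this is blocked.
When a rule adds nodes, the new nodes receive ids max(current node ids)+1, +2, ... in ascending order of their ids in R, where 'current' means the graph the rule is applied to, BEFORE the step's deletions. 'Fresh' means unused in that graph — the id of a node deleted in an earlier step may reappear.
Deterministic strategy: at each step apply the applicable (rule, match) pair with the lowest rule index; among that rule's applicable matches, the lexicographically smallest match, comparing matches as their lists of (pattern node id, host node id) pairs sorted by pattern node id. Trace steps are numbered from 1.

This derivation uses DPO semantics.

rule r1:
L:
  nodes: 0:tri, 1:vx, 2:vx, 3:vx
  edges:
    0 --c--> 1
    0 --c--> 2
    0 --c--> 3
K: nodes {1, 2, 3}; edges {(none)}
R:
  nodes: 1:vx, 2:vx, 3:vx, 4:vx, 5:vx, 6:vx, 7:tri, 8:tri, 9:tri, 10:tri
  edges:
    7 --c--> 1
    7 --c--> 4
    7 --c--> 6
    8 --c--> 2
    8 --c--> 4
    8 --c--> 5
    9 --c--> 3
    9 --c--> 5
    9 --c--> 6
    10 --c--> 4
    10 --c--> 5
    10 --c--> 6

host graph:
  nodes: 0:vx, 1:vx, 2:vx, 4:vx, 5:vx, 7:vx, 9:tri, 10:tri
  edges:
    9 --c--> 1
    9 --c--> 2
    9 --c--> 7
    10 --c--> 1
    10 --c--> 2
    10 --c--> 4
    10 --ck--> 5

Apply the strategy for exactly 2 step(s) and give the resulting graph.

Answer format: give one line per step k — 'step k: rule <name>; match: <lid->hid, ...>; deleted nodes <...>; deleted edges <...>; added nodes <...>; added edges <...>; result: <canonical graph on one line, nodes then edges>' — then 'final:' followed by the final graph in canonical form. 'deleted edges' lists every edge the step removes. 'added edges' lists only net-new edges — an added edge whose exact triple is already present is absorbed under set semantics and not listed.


step 1: rule r1; match: 0->9, 1->1, 2->2, 3->7; deleted nodes 9; deleted edges (9,1,c); (9,2,c); (9,7,c); added nodes 11, 12, 13, 14, 15, 16, 17; added edges (14,1,c); (14,11,c); (14,13,c); (15,2,c); (15,11,c); (15,12,c); (16,7,c); (16,12,c); (16,13,c); (17,11,c); (17,12,c); (17,13,c); result: nodes: 0:vx, 1:vx, 2:vx, 4:vx, 5:vx, 7:vx, 10:tri, 11:vx, 12:vx, 13:vx, 14:tri, 15:tri, 16:tri, 17:tri edges: (10,1,c); (10,2,c); (10,4,c); (10,5,ck); (14,1,c); (14,11,c); (14,13,c); (15,2,c); (15,11,c); (15,12,c); (16,7,c); (16,12,c); (16,13,c); (17,11,c); (17,12,c); (17,13,c)
step 2: rule r1; match: 0->14, 1->1, 2->11, 3->13; deleted nodes 14; deleted edges (14,1,c); (14,11,c); (14,13,c); added nodes 18, 19, 20, 21, 22, 23, 24; added edges (21,1,c); (21,18,c); (21,20,c); (22,11,c); (22,18,c); (22,19,c); (23,13,c); (23,19,c); (23,20,c); (24,18,c); (24,19,c); (24,20,c); result: nodes: 0:vx, 1:vx, 2:vx, 4:vx, 5:vx, 7:vx, 10:tri, 11:vx, 12:vx, 13:vx, 15:tri, 16:tri, 17:tri, 18:vx, 19:vx, 20:vx, 21:tri, 22:tri, 23:tri, 24:tri edges: (10,1,c); (10,2,c); (10,4,c); (10,5,ck); (15,2,c); (15,11,c); (15,12,c); (16,7,c); (16,12,c); (16,13,c); (17,11,c); (17,12,c); (17,13,c); (21,1,c); (21,18,c); (21,20,c); (22,11,c); (22,18,c); (22,19,c); (23,13,c); (23,19,c); (23,20,c); (24,18,c); (24,19,c); (24,20,c)
final:
nodes: 0:vx, 1:vx, 2:vx, 4:vx, 5:vx, 7:vx, 10:tri, 11:vx, 12:vx, 13:vx, 15:tri, 16:tri, 17:tri, 18:vx, 19:vx, 20:vx, 21:tri, 22:tri, 23:tri, 24:tri
edges: (10,1,c); (10,2,c); (10,4,c); (10,5,ck); (15,2,c); (15,11,c); (15,12,c); (16,7,c); (16,12,c); (16,13,c); (17,11,c); (17,12,c); (17,13,c); (21,1,c); (21,18,c); (21,20,c); (22,11,c); (22,18,c); (22,19,c); (23,13,c); (23,19,c); (23,20,c); (24,18,c); (24,19,c); (24,20,c)


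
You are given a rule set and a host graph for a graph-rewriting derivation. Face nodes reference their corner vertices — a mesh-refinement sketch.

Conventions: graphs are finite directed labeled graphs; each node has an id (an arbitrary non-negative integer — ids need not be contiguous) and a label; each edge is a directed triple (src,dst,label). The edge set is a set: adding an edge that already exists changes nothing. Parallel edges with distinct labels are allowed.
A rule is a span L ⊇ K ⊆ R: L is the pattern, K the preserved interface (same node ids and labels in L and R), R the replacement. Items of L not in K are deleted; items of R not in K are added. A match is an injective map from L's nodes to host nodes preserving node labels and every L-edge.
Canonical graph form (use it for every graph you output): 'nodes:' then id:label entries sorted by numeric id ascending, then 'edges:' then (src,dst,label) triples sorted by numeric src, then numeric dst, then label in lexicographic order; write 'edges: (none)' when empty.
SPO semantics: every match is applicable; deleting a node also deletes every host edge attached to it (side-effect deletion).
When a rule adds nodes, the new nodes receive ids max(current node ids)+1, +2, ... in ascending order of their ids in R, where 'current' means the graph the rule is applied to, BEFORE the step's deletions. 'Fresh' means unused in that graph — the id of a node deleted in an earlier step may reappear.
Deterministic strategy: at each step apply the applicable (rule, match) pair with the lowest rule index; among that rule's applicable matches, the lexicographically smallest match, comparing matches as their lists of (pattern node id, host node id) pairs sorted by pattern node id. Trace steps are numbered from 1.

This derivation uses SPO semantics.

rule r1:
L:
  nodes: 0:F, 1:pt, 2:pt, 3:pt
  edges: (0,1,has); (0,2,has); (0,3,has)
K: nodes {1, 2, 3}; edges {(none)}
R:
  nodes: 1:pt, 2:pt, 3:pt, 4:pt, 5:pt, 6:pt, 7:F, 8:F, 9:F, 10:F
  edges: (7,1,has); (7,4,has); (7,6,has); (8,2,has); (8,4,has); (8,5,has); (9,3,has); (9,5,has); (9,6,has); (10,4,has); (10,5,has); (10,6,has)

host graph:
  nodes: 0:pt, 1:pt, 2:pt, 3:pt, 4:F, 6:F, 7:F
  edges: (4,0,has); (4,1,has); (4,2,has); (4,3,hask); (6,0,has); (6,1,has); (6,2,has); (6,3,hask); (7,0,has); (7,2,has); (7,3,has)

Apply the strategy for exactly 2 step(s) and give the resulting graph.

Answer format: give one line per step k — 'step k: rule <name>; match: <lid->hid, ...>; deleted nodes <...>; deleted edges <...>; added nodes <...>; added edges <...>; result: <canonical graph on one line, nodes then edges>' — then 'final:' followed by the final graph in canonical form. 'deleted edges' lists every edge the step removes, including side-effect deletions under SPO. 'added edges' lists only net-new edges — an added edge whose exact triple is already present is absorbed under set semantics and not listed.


step 1: rule r1; match: 0->4, 1->0, 2->1, 3->2; deleted nodes 4; deleted edges (4,0,has); (4,1,has); (4,2,has); (4,3,hask); added nodes 8, 9, 10, 11, 12, 13, 14; added edges (11,0,has); (11,8,has); (11,10,has); (12,1,has); (12,8,has); (12,9,has); (13,2,has); (13,9,has); (13,10,has); (14,8,has); (14,9,has); (14,10,has); result: nodes: 0:pt, 1:pt, 2:pt, 3:pt, 6:F, 7:F, 8:pt, 9:pt, 10:pt, 11:F, 12:F, 13:F, 14:F edges: (6,0,has); (6,1,has); (6,2,has); (6,3,hask); (7,0,has); (7,2,has); (7,3,has); (11,0,has); (11,8,has); (11,10,has); (12,1,has); (12,8,has); (12,9,has); (13,2,has); (13,9,has); (13,10,has); (14,8,has); (14,9,has); (14,10,has)
step 2: rule r1; match: 0->6, 1->0, 2->1, 3->2; deleted nodes 6; deleted edges (6,0,has); (6,1,has); (6,2,has); (6,3,hask); added nodes 15, 16, 17, 18, 19, 20, 21; added edges (18,0,has); (18,15,has); (18,17,has); (19,1,has); (19,15,has); (19,16,has); (20,2,has); (20,16,has); (20,17,has); (21,15,has); (21,16,has); (21,17,has); result: nodes: 0:pt, 1:pt, 2:pt, 3:pt, 7:F, 8:pt, 9:pt, 10:pt, 11:F, 12:F, 13:F, 14:F, 15:pt, 16:pt, 17:pt, 18:F, 19:F, 20:F, 21:F edges: (7,0,has); (7,2,has); (7,3,has); (11,0,has); (11,8,has); (11,10,has); (12,1,has); (12,8,has); (12,9,has); (13,2,has); (13,9,has); (13,10,has); (14,8,has); (14,9,has); (14,10,has); (18,0,has); (18,15,has); (18,17,has); (19,1,has); (19,15,has); (19,16,has); (20,2,has); (20,16,has); (20,17,has); (21,15,has); (21,16,has); (21,17,has)
final:
nodes: 0:pt, 1:pt, 2:pt, 3:pt, 7:F, 8:pt, 9:pt, 10:pt, 11:F, 12:F, 13:F, 14:F, 15:pt, 16:pt, 17:pt, 18:F, 19:F, 20:F, 21:F
edges: (7,0,has); (7,2,has); (7,3,has); (11,0,has); (11,8,has); (11,10,has); (12,1,has); (12,8,has); (12,9,has); (13,2,has); (13,9,has); (13,10,has); (14,8,has); (14,9,has); (14,10,has); (18,0,has); (18,15,has); (18,17,has); (19,1,has); (19,15,has); (19,16,has); (20,2,has); (20,16,has); (20,17,has); (21,15,has); (21,16,has); (21,17,has)


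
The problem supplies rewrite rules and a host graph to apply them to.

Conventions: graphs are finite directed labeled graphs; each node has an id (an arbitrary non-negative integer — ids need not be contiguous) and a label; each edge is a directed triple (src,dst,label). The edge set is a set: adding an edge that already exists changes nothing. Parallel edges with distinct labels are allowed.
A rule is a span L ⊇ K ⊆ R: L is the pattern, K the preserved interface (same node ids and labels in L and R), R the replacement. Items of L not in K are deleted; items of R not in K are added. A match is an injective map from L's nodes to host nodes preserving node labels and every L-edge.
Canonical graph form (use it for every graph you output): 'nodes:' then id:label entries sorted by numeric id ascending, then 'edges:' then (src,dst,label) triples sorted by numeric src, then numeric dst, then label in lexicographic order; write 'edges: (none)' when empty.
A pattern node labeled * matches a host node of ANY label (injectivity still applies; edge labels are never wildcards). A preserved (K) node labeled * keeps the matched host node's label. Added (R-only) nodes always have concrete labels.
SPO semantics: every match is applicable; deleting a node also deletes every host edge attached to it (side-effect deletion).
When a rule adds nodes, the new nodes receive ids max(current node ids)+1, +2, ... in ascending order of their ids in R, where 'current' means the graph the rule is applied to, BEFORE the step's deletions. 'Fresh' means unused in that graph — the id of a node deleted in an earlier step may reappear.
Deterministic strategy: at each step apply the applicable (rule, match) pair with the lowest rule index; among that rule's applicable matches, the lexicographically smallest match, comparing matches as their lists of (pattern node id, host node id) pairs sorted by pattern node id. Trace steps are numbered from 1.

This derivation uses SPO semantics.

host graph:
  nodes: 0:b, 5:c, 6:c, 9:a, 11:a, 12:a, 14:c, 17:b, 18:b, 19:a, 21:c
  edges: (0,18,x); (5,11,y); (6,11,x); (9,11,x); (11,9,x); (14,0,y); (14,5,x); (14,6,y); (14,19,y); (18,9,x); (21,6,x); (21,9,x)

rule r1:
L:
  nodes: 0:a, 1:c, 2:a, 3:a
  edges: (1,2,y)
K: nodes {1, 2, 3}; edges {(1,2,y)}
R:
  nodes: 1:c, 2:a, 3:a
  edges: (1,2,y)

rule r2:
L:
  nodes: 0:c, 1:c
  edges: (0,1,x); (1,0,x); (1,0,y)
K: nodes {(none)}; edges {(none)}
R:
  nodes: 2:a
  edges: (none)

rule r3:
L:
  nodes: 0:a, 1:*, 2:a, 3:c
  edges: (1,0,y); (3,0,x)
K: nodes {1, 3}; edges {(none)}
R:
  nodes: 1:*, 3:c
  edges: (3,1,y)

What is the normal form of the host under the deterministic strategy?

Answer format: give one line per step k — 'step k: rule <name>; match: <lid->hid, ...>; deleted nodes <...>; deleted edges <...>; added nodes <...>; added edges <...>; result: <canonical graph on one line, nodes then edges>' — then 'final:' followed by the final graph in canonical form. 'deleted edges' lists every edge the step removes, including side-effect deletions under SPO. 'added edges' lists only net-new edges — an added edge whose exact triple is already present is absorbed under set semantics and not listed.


step 1: rule r1; match: 0->9, 1->5, 2->11, 3->12; deleted nodes 9; deleted edges (9,11,x); (11,9,x); (18,9,x); (21,9,x); added nodes (none); added edges (none); result: nodes: 0:b, 5:c, 6:c, 11:a, 12:a, 14:c, 17:b, 18:b, 19:a, 21:c edges: (0,18,x); (5,11,y); (6,11,x); (14,0,y); (14,5,x); (14,6,y); (14,19,y); (21,6,x)
step 2: rule r1; match: 0->11, 1->14, 2->19, 3->12; deleted nodes 11; deleted edges (5,11,y); (6,11,x); added nodes (none); added edges (none); result: nodes: 0:b, 5:c, 6:c, 12:a, 14:c, 17:b, 18:b, 19:a, 21:c edges: (0,18,x); (14,0,y); (14,5,x); (14,6,y); (14,19,y); (21,6,x)
final:
nodes: 0:b, 5:c, 6:c, 12:a, 14:c, 17:b, 18:b, 19:a, 21:c
edges: (0,18,x); (14,0,y); (14,5,x); (14,6,y); (14,19,y); (21,6,x)


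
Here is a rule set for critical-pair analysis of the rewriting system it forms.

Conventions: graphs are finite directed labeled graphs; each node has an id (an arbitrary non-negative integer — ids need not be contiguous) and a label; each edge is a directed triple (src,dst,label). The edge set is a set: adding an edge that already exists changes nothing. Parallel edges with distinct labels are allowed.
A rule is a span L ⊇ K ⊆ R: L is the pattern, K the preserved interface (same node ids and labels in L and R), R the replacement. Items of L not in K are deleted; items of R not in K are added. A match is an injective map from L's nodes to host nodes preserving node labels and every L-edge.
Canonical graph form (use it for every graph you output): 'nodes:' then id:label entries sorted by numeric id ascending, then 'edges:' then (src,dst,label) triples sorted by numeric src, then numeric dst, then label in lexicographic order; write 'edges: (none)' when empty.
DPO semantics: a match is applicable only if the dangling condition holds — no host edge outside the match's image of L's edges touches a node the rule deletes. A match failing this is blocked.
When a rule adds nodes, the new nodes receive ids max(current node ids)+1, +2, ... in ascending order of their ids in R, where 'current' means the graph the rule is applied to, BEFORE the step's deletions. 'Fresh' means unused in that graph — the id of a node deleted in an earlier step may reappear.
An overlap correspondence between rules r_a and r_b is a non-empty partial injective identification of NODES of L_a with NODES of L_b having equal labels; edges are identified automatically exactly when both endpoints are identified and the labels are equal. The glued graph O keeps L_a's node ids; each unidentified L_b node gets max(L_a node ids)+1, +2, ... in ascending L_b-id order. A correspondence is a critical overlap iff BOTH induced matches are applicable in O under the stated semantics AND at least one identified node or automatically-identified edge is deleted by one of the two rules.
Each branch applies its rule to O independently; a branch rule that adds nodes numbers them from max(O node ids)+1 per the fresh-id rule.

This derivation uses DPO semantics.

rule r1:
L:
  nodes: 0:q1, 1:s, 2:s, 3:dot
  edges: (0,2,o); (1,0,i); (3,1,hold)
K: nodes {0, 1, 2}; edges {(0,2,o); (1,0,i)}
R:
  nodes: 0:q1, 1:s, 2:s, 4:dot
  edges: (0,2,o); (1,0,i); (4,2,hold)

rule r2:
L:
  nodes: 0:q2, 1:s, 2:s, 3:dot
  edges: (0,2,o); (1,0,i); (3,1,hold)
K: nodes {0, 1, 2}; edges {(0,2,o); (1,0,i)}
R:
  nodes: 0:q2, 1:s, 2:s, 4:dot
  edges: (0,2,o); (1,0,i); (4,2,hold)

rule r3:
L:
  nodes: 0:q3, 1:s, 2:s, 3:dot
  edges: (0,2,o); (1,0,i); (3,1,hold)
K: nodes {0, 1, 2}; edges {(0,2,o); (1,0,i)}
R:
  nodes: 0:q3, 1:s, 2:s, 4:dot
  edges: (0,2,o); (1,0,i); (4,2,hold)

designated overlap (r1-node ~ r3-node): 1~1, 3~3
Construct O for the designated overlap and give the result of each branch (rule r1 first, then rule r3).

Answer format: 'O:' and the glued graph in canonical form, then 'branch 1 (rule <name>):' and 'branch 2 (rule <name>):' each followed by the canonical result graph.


O:
nodes: 0:q1, 1:s, 2:s, 3:dot, 4:q3, 5:s
edges: (0,2,o); (1,0,i); (1,4,i); (3,1,hold); (4,5,o)
branch 1 (rule r1):
nodes: 0:q1, 1:s, 2:s, 4:q3, 5:s, 6:dot
edges: (0,2,o); (1,0,i); (1,4,i); (4,5,o); (6,2,hold)
branch 2 (rule r3):
nodes: 0:q1, 1:s, 2:s, 4:q3, 5:s, 6:dot
edges: (0,2,o); (1,0,i); (1,4,i); (4,5,o); (6,5,hold)


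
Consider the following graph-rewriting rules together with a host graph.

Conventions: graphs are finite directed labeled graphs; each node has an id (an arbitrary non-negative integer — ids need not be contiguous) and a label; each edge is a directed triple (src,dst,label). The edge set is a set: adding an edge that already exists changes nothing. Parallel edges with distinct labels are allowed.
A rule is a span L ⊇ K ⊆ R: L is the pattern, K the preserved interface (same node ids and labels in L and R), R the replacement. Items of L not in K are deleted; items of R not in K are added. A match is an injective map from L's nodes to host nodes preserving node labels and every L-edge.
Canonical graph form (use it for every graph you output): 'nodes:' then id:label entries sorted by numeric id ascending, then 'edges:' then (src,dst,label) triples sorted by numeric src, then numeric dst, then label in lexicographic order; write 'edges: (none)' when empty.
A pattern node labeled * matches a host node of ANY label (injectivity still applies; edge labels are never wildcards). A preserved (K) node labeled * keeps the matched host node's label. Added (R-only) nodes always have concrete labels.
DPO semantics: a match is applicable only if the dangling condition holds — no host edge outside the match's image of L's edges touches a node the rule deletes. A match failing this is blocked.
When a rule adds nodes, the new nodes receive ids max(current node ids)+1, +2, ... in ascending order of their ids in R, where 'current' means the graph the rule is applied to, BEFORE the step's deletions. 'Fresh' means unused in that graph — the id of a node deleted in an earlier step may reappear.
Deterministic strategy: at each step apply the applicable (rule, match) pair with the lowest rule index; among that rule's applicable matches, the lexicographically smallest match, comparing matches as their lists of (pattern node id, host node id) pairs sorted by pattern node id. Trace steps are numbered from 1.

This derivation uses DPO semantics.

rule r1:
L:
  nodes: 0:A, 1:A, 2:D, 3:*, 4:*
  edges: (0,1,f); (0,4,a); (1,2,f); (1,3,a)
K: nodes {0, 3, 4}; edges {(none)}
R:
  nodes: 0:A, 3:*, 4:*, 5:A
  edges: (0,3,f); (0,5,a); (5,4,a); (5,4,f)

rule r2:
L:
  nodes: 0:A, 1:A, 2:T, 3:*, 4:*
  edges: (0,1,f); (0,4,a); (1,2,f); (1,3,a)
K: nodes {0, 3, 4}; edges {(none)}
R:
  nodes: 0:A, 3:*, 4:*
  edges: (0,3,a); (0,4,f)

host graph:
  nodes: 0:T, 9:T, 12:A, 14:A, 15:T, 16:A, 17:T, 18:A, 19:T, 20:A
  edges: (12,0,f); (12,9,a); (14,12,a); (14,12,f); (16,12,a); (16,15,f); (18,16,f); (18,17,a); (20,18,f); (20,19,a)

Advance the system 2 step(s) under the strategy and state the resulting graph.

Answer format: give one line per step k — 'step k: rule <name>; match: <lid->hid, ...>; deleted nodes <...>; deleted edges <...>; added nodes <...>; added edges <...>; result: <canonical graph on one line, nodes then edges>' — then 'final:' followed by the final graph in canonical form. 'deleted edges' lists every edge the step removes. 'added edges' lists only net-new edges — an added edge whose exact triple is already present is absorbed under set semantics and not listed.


step 1: rule r2; match: 0->18, 1->16, 2->15, 3->12, 4->17; deleted nodes 15, 16; deleted edges (16,12,a); (16,15,f); (18,16,f); (18,17,a); added nodes (none); added edges (18,12,a); (18,17,f); result: nodes: 0:T, 9:T, 12:A, 14:A, 17:T, 18:A, 19:T, 20:A edges: (12,0,f); (12,9,a); (14,12,a); (14,12,f); (18,12,a); (18,17,f); (20,18,f); (20,19,a)
step 2: rule r2; match: 0->20, 1->18, 2->17, 3->12, 4->19; deleted nodes 17, 18; deleted edges (18,12,a); (18,17,f); (20,18,f); (20,19,a); added nodes (none); added edges (20,12,a); (20,19,f); result: nodes: 0:T, 9:T, 12:A, 14:A, 19:T, 20:A edges: (12,0,f); (12,9,a); (14,12,a); (14,12,f); (20,12,a); (20,19,f)
final:
nodes: 0:T, 9:T, 12:A, 14:A, 19:T, 20:A
edges: (12,0,f); (12,9,a); (14,12,a); (14,12,f); (20,12,a); (20,19,f)


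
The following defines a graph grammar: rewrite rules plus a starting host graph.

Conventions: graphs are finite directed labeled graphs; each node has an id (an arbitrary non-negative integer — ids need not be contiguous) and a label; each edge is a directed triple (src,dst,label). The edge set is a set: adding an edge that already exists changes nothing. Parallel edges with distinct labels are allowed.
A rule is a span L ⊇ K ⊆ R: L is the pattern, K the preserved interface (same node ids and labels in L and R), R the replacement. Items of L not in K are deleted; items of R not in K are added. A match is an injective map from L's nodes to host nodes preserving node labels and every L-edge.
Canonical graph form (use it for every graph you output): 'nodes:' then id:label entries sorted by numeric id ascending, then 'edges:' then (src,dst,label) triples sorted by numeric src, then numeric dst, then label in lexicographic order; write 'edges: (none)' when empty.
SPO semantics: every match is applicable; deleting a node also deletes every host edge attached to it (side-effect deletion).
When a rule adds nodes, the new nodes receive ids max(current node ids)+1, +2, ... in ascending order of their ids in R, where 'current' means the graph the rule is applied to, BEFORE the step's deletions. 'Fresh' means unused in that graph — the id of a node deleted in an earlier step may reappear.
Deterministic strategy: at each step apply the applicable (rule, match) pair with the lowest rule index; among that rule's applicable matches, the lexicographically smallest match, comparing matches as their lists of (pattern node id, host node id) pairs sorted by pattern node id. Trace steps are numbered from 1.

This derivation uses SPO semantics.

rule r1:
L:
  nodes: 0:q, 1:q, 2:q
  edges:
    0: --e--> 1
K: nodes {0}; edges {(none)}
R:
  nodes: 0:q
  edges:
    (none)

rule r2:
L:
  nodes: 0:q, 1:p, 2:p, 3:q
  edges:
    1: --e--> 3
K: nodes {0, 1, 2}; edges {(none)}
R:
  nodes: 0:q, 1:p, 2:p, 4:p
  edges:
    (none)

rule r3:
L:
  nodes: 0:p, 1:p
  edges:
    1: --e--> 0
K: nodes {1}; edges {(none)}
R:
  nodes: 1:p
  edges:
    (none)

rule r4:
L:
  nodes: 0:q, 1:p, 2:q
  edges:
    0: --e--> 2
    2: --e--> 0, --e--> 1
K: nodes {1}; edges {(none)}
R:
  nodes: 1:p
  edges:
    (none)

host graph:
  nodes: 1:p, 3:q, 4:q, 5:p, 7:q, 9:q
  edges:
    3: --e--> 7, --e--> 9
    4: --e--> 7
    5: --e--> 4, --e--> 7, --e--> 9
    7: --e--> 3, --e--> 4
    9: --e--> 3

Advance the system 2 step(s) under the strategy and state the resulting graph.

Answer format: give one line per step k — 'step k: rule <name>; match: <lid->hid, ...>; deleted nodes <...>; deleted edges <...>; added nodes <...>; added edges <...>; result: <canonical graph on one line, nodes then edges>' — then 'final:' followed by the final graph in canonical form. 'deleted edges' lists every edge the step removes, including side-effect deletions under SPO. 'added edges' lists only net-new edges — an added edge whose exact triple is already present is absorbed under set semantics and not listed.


step 1: rule r1; match: 0->3, 1->7, 2->4; deleted nodes 4, 7; deleted edges (3,7,e); (4,7,e); (5,4,e); (5,7,e); (7,3,e); (7,4,e); added nodes (none); added edges (none); result: nodes: 1:p, 3:q, 5:p, 9:q edges: (3,9,e); (5,9,e); (9,3,e)
step 2: rule r2; match: 0->3, 1->5, 2->1, 3->9; deleted nodes 9; deleted edges (3,9,e); (5,9,e); (9,3,e); added nodes 10; added edges (none); result: nodes: 1:p, 3:q, 5:p, 10:p edges: (none)
final:
nodes: 1:p, 3:q, 5:p, 10:p
edges: (none)


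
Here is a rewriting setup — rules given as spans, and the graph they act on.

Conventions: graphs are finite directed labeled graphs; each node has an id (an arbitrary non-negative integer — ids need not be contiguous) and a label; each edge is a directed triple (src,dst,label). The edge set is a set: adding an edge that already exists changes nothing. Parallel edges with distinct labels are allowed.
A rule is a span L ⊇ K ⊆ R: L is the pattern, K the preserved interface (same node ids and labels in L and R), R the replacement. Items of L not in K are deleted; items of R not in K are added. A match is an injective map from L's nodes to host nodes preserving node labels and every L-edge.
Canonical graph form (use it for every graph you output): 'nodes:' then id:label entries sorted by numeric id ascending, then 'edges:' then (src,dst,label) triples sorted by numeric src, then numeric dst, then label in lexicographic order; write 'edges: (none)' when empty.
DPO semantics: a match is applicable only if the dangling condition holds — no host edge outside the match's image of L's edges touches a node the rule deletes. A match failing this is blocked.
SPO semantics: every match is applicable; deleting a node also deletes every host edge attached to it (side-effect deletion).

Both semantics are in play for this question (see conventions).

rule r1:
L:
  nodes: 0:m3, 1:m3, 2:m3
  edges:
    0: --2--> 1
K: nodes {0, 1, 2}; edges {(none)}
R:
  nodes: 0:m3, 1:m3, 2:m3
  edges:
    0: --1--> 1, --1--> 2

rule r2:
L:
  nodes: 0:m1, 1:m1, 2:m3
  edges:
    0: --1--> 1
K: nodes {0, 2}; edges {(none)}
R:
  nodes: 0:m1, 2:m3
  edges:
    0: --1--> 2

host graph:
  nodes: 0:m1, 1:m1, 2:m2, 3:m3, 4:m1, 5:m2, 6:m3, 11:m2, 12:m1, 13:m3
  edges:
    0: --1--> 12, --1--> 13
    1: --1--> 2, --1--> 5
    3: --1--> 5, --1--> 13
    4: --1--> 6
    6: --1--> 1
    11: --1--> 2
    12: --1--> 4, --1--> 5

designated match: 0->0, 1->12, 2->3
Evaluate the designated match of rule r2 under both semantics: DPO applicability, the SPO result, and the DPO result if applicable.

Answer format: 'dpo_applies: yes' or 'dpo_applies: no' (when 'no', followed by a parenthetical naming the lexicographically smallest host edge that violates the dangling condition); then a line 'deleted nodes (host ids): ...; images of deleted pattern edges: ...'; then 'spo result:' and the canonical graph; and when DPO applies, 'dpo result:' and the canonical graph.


dpo_applies: no
(the rule deletes node 12, which keeps host edge (12,4,1) outside the match image — the dangling condition fails, DPO blocks; SPO proceeds and side-deletes such edges)
deleted nodes (host ids): 12; images of deleted pattern edges: (0,12,1)
spo result:
nodes: 0:m1, 1:m1, 2:m2, 3:m3, 4:m1, 5:m2, 6:m3, 11:m2, 13:m3
edges: (0,3,1); (0,13,1); (1,2,1); (1,5,1); (3,5,1); (3,13,1); (4,6,1); (6,1,1); (11,2,1)


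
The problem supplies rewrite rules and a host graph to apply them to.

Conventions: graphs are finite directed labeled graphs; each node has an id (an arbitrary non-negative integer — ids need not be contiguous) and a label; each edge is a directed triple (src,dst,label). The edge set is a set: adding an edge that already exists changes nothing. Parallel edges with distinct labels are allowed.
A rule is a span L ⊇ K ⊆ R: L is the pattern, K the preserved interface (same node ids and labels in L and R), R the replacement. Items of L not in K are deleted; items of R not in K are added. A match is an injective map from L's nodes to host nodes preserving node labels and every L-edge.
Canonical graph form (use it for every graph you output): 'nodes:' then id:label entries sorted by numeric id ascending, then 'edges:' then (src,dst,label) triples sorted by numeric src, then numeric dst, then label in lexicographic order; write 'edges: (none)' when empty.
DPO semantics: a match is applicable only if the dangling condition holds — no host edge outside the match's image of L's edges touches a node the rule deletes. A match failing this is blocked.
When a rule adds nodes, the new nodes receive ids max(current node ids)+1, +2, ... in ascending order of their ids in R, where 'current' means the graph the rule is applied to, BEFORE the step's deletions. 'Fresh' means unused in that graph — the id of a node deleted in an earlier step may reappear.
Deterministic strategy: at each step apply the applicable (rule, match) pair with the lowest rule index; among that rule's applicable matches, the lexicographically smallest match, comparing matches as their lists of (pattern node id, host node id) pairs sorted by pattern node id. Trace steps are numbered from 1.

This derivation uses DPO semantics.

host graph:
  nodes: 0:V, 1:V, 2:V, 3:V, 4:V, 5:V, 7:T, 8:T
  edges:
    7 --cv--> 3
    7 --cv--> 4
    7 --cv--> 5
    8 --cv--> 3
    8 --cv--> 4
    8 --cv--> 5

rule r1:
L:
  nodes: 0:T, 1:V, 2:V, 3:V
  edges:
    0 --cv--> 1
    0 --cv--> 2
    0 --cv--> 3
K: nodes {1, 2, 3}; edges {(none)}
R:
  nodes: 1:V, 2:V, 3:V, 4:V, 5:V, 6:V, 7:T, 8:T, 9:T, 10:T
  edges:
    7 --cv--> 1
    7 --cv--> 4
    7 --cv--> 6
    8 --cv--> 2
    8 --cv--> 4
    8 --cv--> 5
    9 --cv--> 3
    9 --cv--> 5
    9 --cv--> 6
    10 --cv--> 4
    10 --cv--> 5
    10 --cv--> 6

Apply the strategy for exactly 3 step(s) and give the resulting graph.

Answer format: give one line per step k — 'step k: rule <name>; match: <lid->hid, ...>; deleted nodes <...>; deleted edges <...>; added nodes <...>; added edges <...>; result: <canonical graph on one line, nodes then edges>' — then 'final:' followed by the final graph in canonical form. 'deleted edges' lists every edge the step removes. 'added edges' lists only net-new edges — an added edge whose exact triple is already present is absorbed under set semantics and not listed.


step 1: rule r1; match: 0->7, 1->3, 2->4, 3->5; deleted nodes 7; deleted edges (7,3,cv); (7,4,cv); (7,5,cv); added nodes 9, 10, 11, 12, 13, 14, 15; added edges (12,3,cv); (12,9,cv); (12,11,cv); (13,4,cv); (13,9,cv); (13,10,cv); (14,5,cv); (14,10,cv); (14,11,cv); (15,9,cv); (15,10,cv); (15,11,cv); result: nodes: 0:V, 1:V, 2:V, 3:V, 4:V, 5:V, 8:T, 9:V, 10:V, 11:V, 12:T, 13:T, 14:T, 15:T edges: (8,3,cv); (8,4,cv); (8,5,cv); (12,3,cv); (12,9,cv); (12,11,cv); (13,4,cv); (13,9,cv); (13,10,cv); (14,5,cv); (14,10,cv); (14,11,cv); (15,9,cv); (15,10,cv); (15,11,cv)
step 2: rule r1; match: 0->8, 1->3, 2->4, 3->5; deleted nodes 8; deleted edges (8,3,cv); (8,4,cv); (8,5,cv); added nodes 16, 17, 18, 19, 20, 21, 22; added edges (19,3,cv); (19,16,cv); (19,18,cv); (20,4,cv); (20,16,cv); (20,17,cv); (21,5,cv); (21,17,cv); (21,18,cv); (22,16,cv); (22,17,cv); (22,18,cv); result: nodes: 0:V, 1:V, 2:V, 3:V, 4:V, 5:V, 9:V, 10:V, 11:V, 12:T, 13:T, 14:T, 15:T, 16:V, 17:V, 18:V, 19:T, 20:T, 21:T, 22:T edges: (12,3,cv); (12,9,cv); (12,11,cv); (13,4,cv); (13,9,cv); (13,10,cv); (14,5,cv); (14,10,cv); (14,11,cv); (15,9,cv); (15,10,cv); (15,11,cv); (19,3,cv); (19,16,cv); (19,18,cv); (20,4,cv); (20,16,cv); (20,17,cv); (21,5,cv); (21,17,cv); (21,18,cv); (22,16,cv); (22,17,cv); (22,18,cv)
step 3: rule r1; match: 0->12, 1->3, 2->9, 3->11; deleted nodes 12; deleted edges (12,3,cv); (12,9,cv); (12,11,cv); added nodes 23, 24, 25, 26, 27, 28, 29; added edges (26,3,cv); (26,23,cv); (26,25,cv); (27,9,cv); (27,23,cv); (27,24,cv); (28,11,cv); (28,24,cv); (28,25,cv); (29,23,cv); (29,24,cv); (29,25,cv); result: nodes: 0:V, 1:V, 2:V, 3:V, 4:V, 5:V, 9:V, 10:V, 11:V, 13:T, 14:T, 15:T, 16:V, 17:V, 18:V, 19:T, 20:T, 21:T, 22:T, 23:V, 24:V, 25:V, 26:T, 27:T, 28:T, 29:T edges: (13,4,cv); (13,9,cv); (13,10,cv); (14,5,cv); (14,10,cv); (14,11,cv); (15,9,cv); (15,10,cv); (15,11,cv); (19,3,cv); (19,16,cv); (19,18,cv); (20,4,cv); (20,16,cv); (20,17,cv); (21,5,cv); (21,17,cv); (21,18,cv); (22,16,cv); (22,17,cv); (22,18,cv); (26,3,cv); (26,23,cv); (26,25,cv); (27,9,cv); (27,23,cv); (27,24,cv); (28,11,cv); (28,24,cv); (28,25,cv); (29,23,cv); (29,24,cv); (29,25,cv)
final:
nodes: 0:V, 1:V, 2:V, 3:V, 4:V, 5:V, 9:V, 10:V, 11:V, 13:T, 14:T, 15:T, 16:V, 17:V, 18:V, 19:T, 20:T, 21:T, 22:T, 23:V, 24:V, 25:V, 26:T, 27:T, 28:T, 29:T
edges: (13,4,cv); (13,9,cv); (13,10,cv); (14,5,cv); (14,10,cv); (14,11,cv); (15,9,cv); (15,10,cv); (15,11,cv); (19,3,cv); (19,16,cv); (19,18,cv); (20,4,cv); (20,16,cv); (20,17,cv); (21,5,cv); (21,17,cv); (21,18,cv); (22,16,cv); (22,17,cv); (22,18,cv); (26,3,cv); (26,23,cv); (26,25,cv); (27,9,cv); (27,23,cv); (27,24,cv); (28,11,cv); (28,24,cv); (28,25,cv); (29,23,cv); (29,24,cv); (29,25,cv)
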